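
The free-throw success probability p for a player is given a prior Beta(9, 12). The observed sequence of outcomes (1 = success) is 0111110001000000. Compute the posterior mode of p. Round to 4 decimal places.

p̂_MAP = 0.4000

Prior: Beta(9, 12).
Data: 6 successes in 16 trials (from the sequence). The binomial likelihood contributes p^6(1−p)^10, so the posterior is Beta(9+6, 12+10) = Beta(15, 22).
For Beta(a, b) with a, b > 1 the mode is (a−1)/(a+b−2) = 14/35 ≈ 0.4000.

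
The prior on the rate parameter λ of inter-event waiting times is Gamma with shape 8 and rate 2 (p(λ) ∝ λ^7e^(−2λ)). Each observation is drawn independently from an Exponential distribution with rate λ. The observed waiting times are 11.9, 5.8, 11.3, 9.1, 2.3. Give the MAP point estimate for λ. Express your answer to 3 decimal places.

The Exponential(rate=λ) likelihood is ∝ λ^n e^(−λΣtᵢ). Here n = 5 and Σtᵢ = 11.9 + 5.8 + 11.3 + 9.1 + 2.3 = 40.4.
Posterior ∝ λ^7e^(−2λ) · λ^5e^(−40.4λ) = λ^12e^(−42.4λ), i.e. Gamma(13, 42.4).
Mode = (a−1)/b = 12/42.4 ≈ 0.283.

λ̂_MAP = 0.283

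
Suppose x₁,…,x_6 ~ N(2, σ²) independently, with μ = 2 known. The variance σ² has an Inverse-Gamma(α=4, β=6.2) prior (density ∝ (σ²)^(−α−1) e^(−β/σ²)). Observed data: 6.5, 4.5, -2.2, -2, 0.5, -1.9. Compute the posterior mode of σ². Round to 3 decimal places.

σ̂²_MAP = 5.625

Sum of squared deviations about the known mean: SS = (6.5−2)² + (4.5−2)² + (-2.2−2)² + (-2−2)² + (0.5−2)² + (-1.9−2)² = 77.6.
The Normal likelihood contributes (σ²)^(−n/2) exp(−SS/(2σ²)), so the posterior is Inverse-Gamma(α + n/2, β + SS/2) = Inverse-Gamma(7, 45).
The mode of Inverse-Gamma(a, b) is b/(a+1) = 45/8 ≈ 5.625.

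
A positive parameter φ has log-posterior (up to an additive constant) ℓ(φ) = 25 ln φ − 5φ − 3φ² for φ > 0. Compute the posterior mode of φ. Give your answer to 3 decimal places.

ℓ'(φ) = 25/φ − 5 − 6φ. Setting this to zero and multiplying by φ: 6φ² + 5φ − 25 = 0.
φ = (−5 + √(5² + 4·6·25)) / (2·6) = (−5 + √625) / 12 = (−5 + 25)/12 = 5/3.
ℓ''(φ) = −25/φ² − 6 < 0, confirming a maximum.

φ̂_MAP = 1.667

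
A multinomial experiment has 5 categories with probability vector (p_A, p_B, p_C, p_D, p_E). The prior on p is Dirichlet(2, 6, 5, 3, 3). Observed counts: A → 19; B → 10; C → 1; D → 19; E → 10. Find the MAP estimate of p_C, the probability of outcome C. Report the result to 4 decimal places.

MAP estimate of p_C = 0.0685

The posterior is Dirichlet(αᵢ + nᵢ) = Dirichlet(21, 16, 6, 22, 13).
For a Dirichlet(a₁,…,a_K) with all aᵢ > 1, the mode has j-th component (aⱼ − 1)/(Σaᵢ − K).
Here Σaᵢ = 78 and K = 5, so p_C = (6 − 1)/(78 − 5) = 5/73 ≈ 0.0685.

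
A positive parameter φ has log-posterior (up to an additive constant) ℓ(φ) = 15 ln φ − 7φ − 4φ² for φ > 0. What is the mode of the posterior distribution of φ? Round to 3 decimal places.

φ̂_MAP = 1.000

ℓ'(φ) = 15/φ − 7 − 8φ. Setting this to zero and multiplying by φ: 8φ² + 7φ − 15 = 0.
φ = (−7 + √(7² + 4·8·15)) / (2·8) = (−7 + √529) / 16 = (−7 + 23)/16 = 1.
ℓ''(φ) = −15/φ² − 8 < 0, confirming a maximum.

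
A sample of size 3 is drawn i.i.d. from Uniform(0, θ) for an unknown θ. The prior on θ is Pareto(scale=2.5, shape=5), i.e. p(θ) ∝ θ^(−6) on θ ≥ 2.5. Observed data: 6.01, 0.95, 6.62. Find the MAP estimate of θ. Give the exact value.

θ̂_MAP = 6.62

The Uniform(0, θ) likelihood is θ^(−n) for θ ≥ max(xᵢ), zero otherwise. Here max(xᵢ) = 6.62.
Posterior ∝ θ^(−6) · θ^(−3) = θ^(−9) on θ ≥ max(2.5, 6.62) = 6.62.
This density is strictly decreasing in θ, so the posterior mode lies at the lower boundary of the support.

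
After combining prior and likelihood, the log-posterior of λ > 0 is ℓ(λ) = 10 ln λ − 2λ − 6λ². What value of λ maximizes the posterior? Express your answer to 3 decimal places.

λ̂_MAP = 0.833

ℓ'(λ) = 10/λ − 2 − 12λ. Setting this to zero and multiplying by λ: 12λ² + 2λ − 10 = 0.
λ = (−2 + √(2² + 4·12·10)) / (2·12) = (−2 + √484) / 24 = (−2 + 22)/24 = 5/6.
ℓ''(λ) = −10/λ² − 12 < 0, confirming a maximum.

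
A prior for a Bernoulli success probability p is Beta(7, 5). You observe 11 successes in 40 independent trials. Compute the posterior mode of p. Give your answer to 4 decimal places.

p̂_MAP = 0.3400

Prior: Beta(7, 5).
Data: 11 successes in 40 trials. The binomial likelihood contributes p^11(1−p)^29, so the posterior is Beta(7+11, 5+29) = Beta(18, 34).
For Beta(a, b) with a, b > 1 the mode is (a−1)/(a+b−2) = 17/50 ≈ 0.3400.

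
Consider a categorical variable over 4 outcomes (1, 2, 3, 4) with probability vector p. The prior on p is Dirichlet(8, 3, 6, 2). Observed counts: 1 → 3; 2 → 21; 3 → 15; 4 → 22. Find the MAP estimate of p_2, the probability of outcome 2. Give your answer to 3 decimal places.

MAP estimate: 0.303

The posterior is Dirichlet(αᵢ + nᵢ) = Dirichlet(11, 24, 21, 24).
For a Dirichlet(a₁,…,a_K) with all aᵢ > 1, the mode has j-th component (aⱼ − 1)/(Σaᵢ − K).
Here Σaᵢ = 80 and K = 4, so p_2 = (24 − 1)/(80 − 4) = 23/76 ≈ 0.303.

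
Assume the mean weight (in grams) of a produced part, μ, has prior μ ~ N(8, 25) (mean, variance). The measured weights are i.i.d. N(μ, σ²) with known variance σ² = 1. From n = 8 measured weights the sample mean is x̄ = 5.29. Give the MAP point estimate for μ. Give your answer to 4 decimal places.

n = 8, x̄ = 5.29.
For a Normal prior and Normal likelihood with known variance, the posterior is Normal; its mode equals its mean, the precision-weighted average.
Prior precision 1/σ₀² = 1/25 = 0.04; data precision n/σ² = 8/1 = 8.
μ̂ = (0.04·8 + 8·5.29) / (0.04 + 8) = 42.64/8.04 = 1066/201 ≈ 5.3035.

μ̂_MAP = 5.3035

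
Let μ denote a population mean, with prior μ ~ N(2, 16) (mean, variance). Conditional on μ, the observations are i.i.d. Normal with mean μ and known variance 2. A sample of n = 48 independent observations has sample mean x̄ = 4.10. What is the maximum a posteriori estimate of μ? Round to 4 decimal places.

n = 48, x̄ = 4.10.
For a Normal prior and Normal likelihood with known variance, the posterior is Normal; its mode equals its mean, the precision-weighted average.
Prior precision 1/σ₀² = 1/16 = 0.0625; data precision n/σ² = 48/2 = 24.
μ̂ = (0.0625·2 + 24·4.1) / (0.0625 + 24) = 98.525/24.0625 = 1126/275 ≈ 4.0945.

μ̂_MAP = 4.0945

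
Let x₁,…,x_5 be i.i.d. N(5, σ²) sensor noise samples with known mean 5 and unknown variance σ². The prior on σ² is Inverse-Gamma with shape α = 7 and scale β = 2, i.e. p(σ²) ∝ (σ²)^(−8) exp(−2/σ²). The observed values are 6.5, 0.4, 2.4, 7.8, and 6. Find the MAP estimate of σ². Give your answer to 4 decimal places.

Sum of squared deviations about the known mean: SS = (6.5−5)² + (0.4−5)² + (2.4−5)² + (7.8−5)² + (6−5)² = 39.01.
The Normal likelihood contributes (σ²)^(−n/2) exp(−SS/(2σ²)), so the posterior is Inverse-Gamma(α + n/2, β + SS/2) = Inverse-Gamma(9.5, 21.505).
The mode of Inverse-Gamma(a, b) is b/(a+1) = 21.505/10.5 ≈ 2.0481.

σ̂²_MAP = 2.0481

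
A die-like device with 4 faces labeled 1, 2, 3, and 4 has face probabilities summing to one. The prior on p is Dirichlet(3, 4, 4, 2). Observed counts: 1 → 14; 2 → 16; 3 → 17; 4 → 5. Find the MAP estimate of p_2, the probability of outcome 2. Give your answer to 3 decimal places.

The posterior is Dirichlet(αᵢ + nᵢ) = Dirichlet(17, 20, 21, 7).
For a Dirichlet(a₁,…,a_K) with all aᵢ > 1, the mode has j-th component (aⱼ − 1)/(Σaᵢ − K).
Here Σaᵢ = 65 and K = 4, so p_2 = (20 − 1)/(65 − 4) = 19/61 ≈ 0.311.

MAP estimate: 0.311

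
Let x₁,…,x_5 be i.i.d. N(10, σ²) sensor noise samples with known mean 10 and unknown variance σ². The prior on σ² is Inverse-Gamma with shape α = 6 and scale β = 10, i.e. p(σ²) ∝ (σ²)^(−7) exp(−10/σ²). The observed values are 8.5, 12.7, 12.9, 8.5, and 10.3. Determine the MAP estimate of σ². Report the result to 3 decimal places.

Sum of squared deviations about the known mean: SS = (8.5−10)² + (12.7−10)² + (12.9−10)² + (8.5−10)² + (10.3−10)² = 20.29.
The Normal likelihood contributes (σ²)^(−n/2) exp(−SS/(2σ²)), so the posterior is Inverse-Gamma(α + n/2, β + SS/2) = Inverse-Gamma(8.5, 20.145).
The mode of Inverse-Gamma(a, b) is b/(a+1) = 20.145/9.5 ≈ 2.121.

σ̂²_MAP = 2.121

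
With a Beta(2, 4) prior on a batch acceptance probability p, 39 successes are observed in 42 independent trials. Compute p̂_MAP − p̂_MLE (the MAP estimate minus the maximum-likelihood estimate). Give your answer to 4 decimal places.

Posterior is Beta(41, 7); MAP = (41−1)/(48−2) = 40/46 ≈ 0.86957.
MLE ignores the prior: p̂_MLE = k/n = 39/42 ≈ 0.92857.
Difference = 40/46 − 39/42 = -19/322 ≈ -0.0590.

MAP − MLE = -0.0590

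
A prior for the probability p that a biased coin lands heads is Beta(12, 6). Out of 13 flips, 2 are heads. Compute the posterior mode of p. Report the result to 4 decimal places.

p̂_MAP = 0.4483

Prior: Beta(12, 6).
Data: 2 successes in 13 trials. The binomial likelihood contributes p^2(1−p)^11, so the posterior is Beta(12+2, 6+11) = Beta(14, 17).
For Beta(a, b) with a, b > 1 the mode is (a−1)/(a+b−2) = 13/29 ≈ 0.4483.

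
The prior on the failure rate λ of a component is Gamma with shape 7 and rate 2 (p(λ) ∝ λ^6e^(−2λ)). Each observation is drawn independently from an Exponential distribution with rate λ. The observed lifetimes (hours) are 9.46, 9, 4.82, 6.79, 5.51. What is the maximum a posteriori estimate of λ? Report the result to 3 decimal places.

λ̂_MAP = 0.293

The Exponential(rate=λ) likelihood is ∝ λ^n e^(−λΣtᵢ). Here n = 5 and Σtᵢ = 9.46 + 9 + 4.82 + 6.79 + 5.51 = 35.58.
Posterior ∝ λ^6e^(−2λ) · λ^5e^(−35.58λ) = λ^11e^(−37.58λ), i.e. Gamma(12, 37.58).
Mode = (a−1)/b = 11/37.58 ≈ 0.293.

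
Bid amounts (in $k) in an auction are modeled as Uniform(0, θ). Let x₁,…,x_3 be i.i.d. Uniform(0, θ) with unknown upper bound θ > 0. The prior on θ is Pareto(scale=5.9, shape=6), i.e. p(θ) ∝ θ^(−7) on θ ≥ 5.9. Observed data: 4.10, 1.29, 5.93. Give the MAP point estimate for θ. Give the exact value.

The Uniform(0, θ) likelihood is θ^(−n) for θ ≥ max(xᵢ), zero otherwise. Here max(xᵢ) = 5.93.
Posterior ∝ θ^(−7) · θ^(−3) = θ^(−10) on θ ≥ max(5.9, 5.93) = 5.93.
This density is strictly decreasing in θ, so the posterior mode lies at the lower boundary of the support.

θ̂_MAP = 5.93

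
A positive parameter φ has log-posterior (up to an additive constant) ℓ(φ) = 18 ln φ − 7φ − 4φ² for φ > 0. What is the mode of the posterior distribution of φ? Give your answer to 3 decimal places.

φ̂_MAP = 1.125

ℓ'(φ) = 18/φ − 7 − 8φ. Setting this to zero and multiplying by φ: 8φ² + 7φ − 18 = 0.
φ = (−7 + √(7² + 4·8·18)) / (2·8) = (−7 + √625) / 16 = (−7 + 25)/16 = 9/8.
ℓ''(φ) = −18/φ² − 8 < 0, confirming a maximum.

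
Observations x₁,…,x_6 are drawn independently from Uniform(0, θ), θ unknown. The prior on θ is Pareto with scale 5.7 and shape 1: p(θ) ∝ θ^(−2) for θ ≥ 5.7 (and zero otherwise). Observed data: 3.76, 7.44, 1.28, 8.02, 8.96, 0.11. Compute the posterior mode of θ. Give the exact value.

θ̂_MAP = 8.96

The Uniform(0, θ) likelihood is θ^(−n) for θ ≥ max(xᵢ), zero otherwise. Here max(xᵢ) = 8.96.
Posterior ∝ θ^(−2) · θ^(−6) = θ^(−8) on θ ≥ max(5.7, 8.96) = 8.96.
This density is strictly decreasing in θ, so the posterior mode lies at the lower boundary of the support.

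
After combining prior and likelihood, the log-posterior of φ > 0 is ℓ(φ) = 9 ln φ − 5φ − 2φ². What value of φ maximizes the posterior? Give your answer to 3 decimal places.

ℓ'(φ) = 9/φ − 5 − 4φ. Setting this to zero and multiplying by φ: 4φ² + 5φ − 9 = 0.
φ = (−5 + √(5² + 4·4·9)) / (2·4) = (−5 + √169) / 8 = (−5 + 13)/8 = 1.
ℓ''(φ) = −9/φ² − 4 < 0, confirming a maximum.

φ̂_MAP = 1.000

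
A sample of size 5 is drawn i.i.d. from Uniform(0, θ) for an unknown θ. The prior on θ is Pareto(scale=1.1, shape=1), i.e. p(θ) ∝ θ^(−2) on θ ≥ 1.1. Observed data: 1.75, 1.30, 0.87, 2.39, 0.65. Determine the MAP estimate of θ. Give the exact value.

θ̂_MAP = 2.39

The Uniform(0, θ) likelihood is θ^(−n) for θ ≥ max(xᵢ), zero otherwise. Here max(xᵢ) = 2.39.
Posterior ∝ θ^(−2) · θ^(−5) = θ^(−7) on θ ≥ max(1.1, 2.39) = 2.39.
This density is strictly decreasing in θ, so the posterior mode lies at the lower boundary of the support.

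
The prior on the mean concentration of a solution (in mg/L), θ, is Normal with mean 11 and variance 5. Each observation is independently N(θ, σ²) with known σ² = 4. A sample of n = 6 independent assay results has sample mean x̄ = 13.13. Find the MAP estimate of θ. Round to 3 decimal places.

θ̂_MAP = 12.879

n = 6, x̄ = 13.13.
For a Normal prior and Normal likelihood with known variance, the posterior is Normal; its mode equals its mean, the precision-weighted average.
Prior precision 1/σ₀² = 1/5 = 0.2; data precision n/σ² = 6/4 = 1.5.
θ̂ = (0.2·11 + 1.5·13.13) / (0.2 + 1.5) = 21.895/1.7 = 4379/340 ≈ 12.879.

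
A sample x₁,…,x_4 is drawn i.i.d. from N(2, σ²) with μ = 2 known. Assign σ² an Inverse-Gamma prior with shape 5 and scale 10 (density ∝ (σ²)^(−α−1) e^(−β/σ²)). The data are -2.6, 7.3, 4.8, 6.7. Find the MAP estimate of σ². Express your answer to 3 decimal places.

Sum of squared deviations about the known mean: SS = (-2.6−2)² + (7.3−2)² + (4.8−2)² + (6.7−2)² = 79.18.
The Normal likelihood contributes (σ²)^(−n/2) exp(−SS/(2σ²)), so the posterior is Inverse-Gamma(α + n/2, β + SS/2) = Inverse-Gamma(7, 49.59).
The mode of Inverse-Gamma(a, b) is b/(a+1) = 49.59/8 ≈ 6.199.

σ̂²_MAP = 6.199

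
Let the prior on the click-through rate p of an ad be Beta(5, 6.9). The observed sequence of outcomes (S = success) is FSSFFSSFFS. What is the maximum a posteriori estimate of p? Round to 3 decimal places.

p̂_MAP = 0.452

Prior: Beta(5, 6.9).
Data: 5 successes in 10 trials (from the sequence). The binomial likelihood contributes p^5(1−p)^5, so the posterior is Beta(5+5, 6.9+5) = Beta(10, 11.9).
For Beta(a, b) with a, b > 1 the mode is (a−1)/(a+b−2) = 9/19.9 ≈ 0.452.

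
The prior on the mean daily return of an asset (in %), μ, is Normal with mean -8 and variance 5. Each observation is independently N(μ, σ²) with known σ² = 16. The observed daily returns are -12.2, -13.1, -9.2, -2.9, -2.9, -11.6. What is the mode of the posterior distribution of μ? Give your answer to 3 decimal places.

μ̂_MAP = -8.424

n = 6; x̄ = ((-12.2) + (-13.1) + (-9.2) + (-2.9) + (-2.9) + (-11.6))/6 = -51.9/6 = -8.65.
For a Normal prior and Normal likelihood with known variance, the posterior is Normal; its mode equals its mean, the precision-weighted average.
Prior precision 1/σ₀² = 1/5 = 0.2; data precision n/σ² = 6/16 = 0.375.
μ̂ = (0.2·(-8) + 0.375·(-8.65)) / (0.2 + 0.375) = (-4.84375)/0.575 = -775/92 ≈ -8.424.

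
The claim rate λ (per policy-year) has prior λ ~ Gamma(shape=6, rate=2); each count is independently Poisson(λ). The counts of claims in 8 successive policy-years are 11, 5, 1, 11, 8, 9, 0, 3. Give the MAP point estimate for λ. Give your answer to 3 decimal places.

λ̂_MAP = 5.300

Σxᵢ = 11+5+1+11+8+9+0+3 = 48, with n = 8.
Posterior ∝ λ^5e^(−2λ) · λ^48e^(−8λ) = λ^53e^(−10λ), i.e. Gamma(shape=54, rate=10).
The mode of a Gamma(a, b) with a ≥ 1 (shape–rate) is (a−1)/b = 53/10 ≈ 5.300.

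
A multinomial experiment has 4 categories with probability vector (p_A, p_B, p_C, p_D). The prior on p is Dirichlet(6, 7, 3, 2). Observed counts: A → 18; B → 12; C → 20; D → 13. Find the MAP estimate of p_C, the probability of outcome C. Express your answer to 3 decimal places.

MAP estimate of p_C = 0.286

The posterior is Dirichlet(αᵢ + nᵢ) = Dirichlet(24, 19, 23, 15).
For a Dirichlet(a₁,…,a_K) with all aᵢ > 1, the mode has j-th component (aⱼ − 1)/(Σaᵢ − K).
Here Σaᵢ = 81 and K = 4, so p_C = (23 − 1)/(81 − 4) = 22/77 ≈ 0.286.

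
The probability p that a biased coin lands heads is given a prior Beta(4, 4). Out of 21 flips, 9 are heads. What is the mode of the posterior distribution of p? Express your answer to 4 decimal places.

p̂_MAP = 0.4444

Prior: Beta(4, 4).
Data: 9 successes in 21 trials. The binomial likelihood contributes p^9(1−p)^12, so the posterior is Beta(4+9, 4+12) = Beta(13, 16).
For Beta(a, b) with a, b > 1 the mode is (a−1)/(a+b−2) = 12/27 ≈ 0.4444.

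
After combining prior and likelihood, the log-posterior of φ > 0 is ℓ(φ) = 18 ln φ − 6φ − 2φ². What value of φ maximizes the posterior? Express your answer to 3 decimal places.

ℓ'(φ) = 18/φ − 6 − 4φ. Setting this to zero and multiplying by φ: 4φ² + 6φ − 18 = 0.
φ = (−6 + √(6² + 4·4·18)) / (2·4) = (−6 + √324) / 8 = (−6 + 18)/8 = 3/2.
ℓ''(φ) = −18/φ² − 4 < 0, confirming a maximum.

φ̂_MAP = 1.500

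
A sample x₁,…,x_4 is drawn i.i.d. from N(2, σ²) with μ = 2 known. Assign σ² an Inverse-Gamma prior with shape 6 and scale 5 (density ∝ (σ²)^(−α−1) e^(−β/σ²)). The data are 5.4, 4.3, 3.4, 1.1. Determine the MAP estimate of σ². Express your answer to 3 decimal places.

σ̂²_MAP = 1.646

Sum of squared deviations about the known mean: SS = (5.4−2)² + (4.3−2)² + (3.4−2)² + (1.1−2)² = 19.62.
The Normal likelihood contributes (σ²)^(−n/2) exp(−SS/(2σ²)), so the posterior is Inverse-Gamma(α + n/2, β + SS/2) = Inverse-Gamma(8, 14.81).
The mode of Inverse-Gamma(a, b) is b/(a+1) = 14.81/9 ≈ 1.646.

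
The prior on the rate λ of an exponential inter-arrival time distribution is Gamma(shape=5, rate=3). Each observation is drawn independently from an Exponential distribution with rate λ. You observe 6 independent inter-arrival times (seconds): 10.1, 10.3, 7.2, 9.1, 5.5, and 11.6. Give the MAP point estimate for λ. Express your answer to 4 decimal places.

λ̂_MAP = 0.1761

The Exponential(rate=λ) likelihood is ∝ λ^n e^(−λΣtᵢ). Here n = 6 and Σtᵢ = 10.1 + 10.3 + 7.2 + 9.1 + 5.5 + 11.6 = 53.8.
Posterior ∝ λ^4e^(−3λ) · λ^6e^(−53.8λ) = λ^10e^(−56.8λ), i.e. Gamma(11, 56.8).
Mode = (a−1)/b = 10/56.8 ≈ 0.1761.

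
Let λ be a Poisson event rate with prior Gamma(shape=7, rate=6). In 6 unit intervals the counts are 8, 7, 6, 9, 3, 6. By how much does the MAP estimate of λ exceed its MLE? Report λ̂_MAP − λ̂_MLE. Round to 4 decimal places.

Σxᵢ = 39. Posterior is Gamma(46, 12); MAP = (46−1)/12 = 45/12 ≈ 3.75000.
MLE = x̄ = 39/6 ≈ 6.50000.
Difference = 45/12 − 39/6 = -11/4 ≈ -2.7500.

MAP − MLE = -2.7500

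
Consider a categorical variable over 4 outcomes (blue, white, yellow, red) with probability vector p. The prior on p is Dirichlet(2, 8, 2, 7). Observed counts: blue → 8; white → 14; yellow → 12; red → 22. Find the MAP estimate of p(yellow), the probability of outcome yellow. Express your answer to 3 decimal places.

MAP estimate of p(yellow) = 0.183

The posterior is Dirichlet(αᵢ + nᵢ) = Dirichlet(10, 22, 14, 29).
For a Dirichlet(a₁,…,a_K) with all aᵢ > 1, the mode has j-th component (aⱼ − 1)/(Σaᵢ − K).
Here Σaᵢ = 75 and K = 4, so p(yellow) = (14 − 1)/(75 − 4) = 13/71 ≈ 0.183.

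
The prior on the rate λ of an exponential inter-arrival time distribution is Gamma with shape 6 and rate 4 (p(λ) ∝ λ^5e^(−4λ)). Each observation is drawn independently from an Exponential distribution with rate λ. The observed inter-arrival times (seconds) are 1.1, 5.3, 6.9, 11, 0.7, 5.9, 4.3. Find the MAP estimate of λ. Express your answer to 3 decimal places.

λ̂_MAP = 0.306

The Exponential(rate=λ) likelihood is ∝ λ^n e^(−λΣtᵢ). Here n = 7 and Σtᵢ = 1.1 + 5.3 + 6.9 + 11 + 0.7 + 5.9 + 4.3 = 35.2.
Posterior ∝ λ^5e^(−4λ) · λ^7e^(−35.2λ) = λ^12e^(−39.2λ), i.e. Gamma(13, 39.2).
Mode = (a−1)/b = 12/39.2 ≈ 0.306.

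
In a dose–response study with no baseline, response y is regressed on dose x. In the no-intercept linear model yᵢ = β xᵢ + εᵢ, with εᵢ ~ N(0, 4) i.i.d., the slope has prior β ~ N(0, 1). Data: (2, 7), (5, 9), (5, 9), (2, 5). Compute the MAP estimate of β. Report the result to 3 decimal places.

log p(β | y) = −Σ(yᵢ − βxᵢ)²/(2·4) − β²/(2·1) + const.
Setting the derivative to zero: Σxᵢ(yᵢ − βxᵢ)/4 − β/1 = 0, so β = Σxᵢyᵢ / (Σxᵢ² + σ²/τ²).
Σxᵢyᵢ = 2·7 + 5·9 + 5·9 + 2·5 = 114; Σxᵢ² = 58; σ²/τ² = 4.
β̂_MAP = 114 / (58 + 4) = 114/62 ≈ 1.839.

β̂_MAP = 1.839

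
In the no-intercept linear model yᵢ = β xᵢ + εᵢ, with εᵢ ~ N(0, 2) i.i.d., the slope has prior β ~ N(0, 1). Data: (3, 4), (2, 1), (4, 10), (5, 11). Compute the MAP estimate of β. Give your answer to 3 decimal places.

β̂_MAP = 1.946

log p(β | y) = −Σ(yᵢ − βxᵢ)²/(2·2) − β²/(2·1) + const.
Setting the derivative to zero: Σxᵢ(yᵢ − βxᵢ)/2 − β/1 = 0, so β = Σxᵢyᵢ / (Σxᵢ² + σ²/τ²).
Σxᵢyᵢ = 3·4 + 2·1 + 4·10 + 5·11 = 109; Σxᵢ² = 54; σ²/τ² = 2.
β̂_MAP = 109 / (54 + 2) = 109/56 ≈ 1.946.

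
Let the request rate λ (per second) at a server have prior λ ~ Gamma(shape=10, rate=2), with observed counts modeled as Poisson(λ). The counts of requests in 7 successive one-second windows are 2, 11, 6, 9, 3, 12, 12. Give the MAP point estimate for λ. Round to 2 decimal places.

λ̂_MAP = 7.11

Σxᵢ = 2+11+6+9+3+12+12 = 55, with n = 7.
Posterior ∝ λ^9e^(−2λ) · λ^55e^(−7λ) = λ^64e^(−9λ), i.e. Gamma(shape=65, rate=9).
The mode of a Gamma(a, b) with a ≥ 1 (shape–rate) is (a−1)/b = 64/9 ≈ 7.11.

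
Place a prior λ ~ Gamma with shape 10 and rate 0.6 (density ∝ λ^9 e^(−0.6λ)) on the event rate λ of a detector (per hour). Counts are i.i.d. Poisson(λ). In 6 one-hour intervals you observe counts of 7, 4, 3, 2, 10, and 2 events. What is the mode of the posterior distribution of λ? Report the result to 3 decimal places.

λ̂_MAP = 5.606

Σxᵢ = 7+4+3+2+10+2 = 28, with n = 6.
Posterior ∝ λ^9e^(−0.6λ) · λ^28e^(−6λ) = λ^37e^(−6.6λ), i.e. Gamma(shape=38, rate=6.6).
The mode of a Gamma(a, b) with a ≥ 1 (shape–rate) is (a−1)/b = 37/6.6 ≈ 5.606.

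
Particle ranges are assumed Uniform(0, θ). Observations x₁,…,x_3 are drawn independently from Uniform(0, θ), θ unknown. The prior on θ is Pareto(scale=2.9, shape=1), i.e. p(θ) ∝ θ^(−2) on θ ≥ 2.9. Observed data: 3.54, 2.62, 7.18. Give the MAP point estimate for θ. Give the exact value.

The Uniform(0, θ) likelihood is θ^(−n) for θ ≥ max(xᵢ), zero otherwise. Here max(xᵢ) = 7.18.
Posterior ∝ θ^(−2) · θ^(−3) = θ^(−5) on θ ≥ max(2.9, 7.18) = 7.18.
This density is strictly decreasing in θ, so the posterior mode lies at the lower boundary of the support.

θ̂_MAP = 7.18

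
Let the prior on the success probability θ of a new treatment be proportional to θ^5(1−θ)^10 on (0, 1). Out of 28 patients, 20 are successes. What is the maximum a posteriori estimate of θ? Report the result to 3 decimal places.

θ̂_MAP = 0.581

The prior density ∝ θ^5(1−θ)^10 is the kernel of Beta(6, 11).
Data: 20 successes in 28 trials. The binomial likelihood contributes θ^20(1−θ)^8, so the posterior is Beta(6+20, 11+8) = Beta(26, 19).
For Beta(a, b) with a, b > 1 the mode is (a−1)/(a+b−2) = 25/43 ≈ 0.581.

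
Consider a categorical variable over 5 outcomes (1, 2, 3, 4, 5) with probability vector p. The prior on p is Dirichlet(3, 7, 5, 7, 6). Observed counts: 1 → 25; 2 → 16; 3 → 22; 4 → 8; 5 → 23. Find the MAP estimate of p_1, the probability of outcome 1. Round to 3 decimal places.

The posterior is Dirichlet(αᵢ + nᵢ) = Dirichlet(28, 23, 27, 15, 29).
For a Dirichlet(a₁,…,a_K) with all aᵢ > 1, the mode has j-th component (aⱼ − 1)/(Σaᵢ − K).
Here Σaᵢ = 122 and K = 5, so p_1 = (28 − 1)/(122 − 5) = 27/117 ≈ 0.231.

MAP estimate: 0.231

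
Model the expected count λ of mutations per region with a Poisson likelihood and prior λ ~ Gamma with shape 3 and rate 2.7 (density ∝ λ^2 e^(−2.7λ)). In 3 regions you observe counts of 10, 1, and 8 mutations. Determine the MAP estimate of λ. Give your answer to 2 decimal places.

Σxᵢ = 10+1+8 = 19, with n = 3.
Posterior ∝ λ^2e^(−2.7λ) · λ^19e^(−3λ) = λ^21e^(−5.7λ), i.e. Gamma(shape=22, rate=5.7).
The mode of a Gamma(a, b) with a ≥ 1 (shape–rate) is (a−1)/b = 21/5.7 ≈ 3.68.

λ̂_MAP = 3.68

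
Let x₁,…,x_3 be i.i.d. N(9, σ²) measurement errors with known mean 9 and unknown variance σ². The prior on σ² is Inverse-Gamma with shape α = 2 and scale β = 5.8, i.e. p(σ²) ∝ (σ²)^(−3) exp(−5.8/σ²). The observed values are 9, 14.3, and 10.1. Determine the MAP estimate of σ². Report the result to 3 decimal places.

σ̂²_MAP = 4.544

Sum of squared deviations about the known mean: SS = (9−9)² + (14.3−9)² + (10.1−9)² = 29.3.
The Normal likelihood contributes (σ²)^(−n/2) exp(−SS/(2σ²)), so the posterior is Inverse-Gamma(α + n/2, β + SS/2) = Inverse-Gamma(3.5, 20.45).
The mode of Inverse-Gamma(a, b) is b/(a+1) = 20.45/4.5 ≈ 4.544.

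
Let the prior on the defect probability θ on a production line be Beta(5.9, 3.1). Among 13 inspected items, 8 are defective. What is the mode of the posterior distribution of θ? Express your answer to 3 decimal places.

Prior: Beta(5.9, 3.1).
Data: 8 successes in 13 trials. The binomial likelihood contributes θ^8(1−θ)^5, so the posterior is Beta(5.9+8, 3.1+5) = Beta(13.9, 8.1).
For Beta(a, b) with a, b > 1 the mode is (a−1)/(a+b−2) = 12.9/20 ≈ 0.645.

θ̂_MAP = 0.645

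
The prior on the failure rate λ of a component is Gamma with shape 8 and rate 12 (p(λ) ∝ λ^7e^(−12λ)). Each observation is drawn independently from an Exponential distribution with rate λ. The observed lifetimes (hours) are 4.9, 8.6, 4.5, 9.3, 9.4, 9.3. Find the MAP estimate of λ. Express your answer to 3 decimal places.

The Exponential(rate=λ) likelihood is ∝ λ^n e^(−λΣtᵢ). Here n = 6 and Σtᵢ = 4.9 + 8.6 + 4.5 + 9.3 + 9.4 + 9.3 = 46.
Posterior ∝ λ^7e^(−12λ) · λ^6e^(−46λ) = λ^13e^(−58λ), i.e. Gamma(14, 58).
Mode = (a−1)/b = 13/58 ≈ 0.224.

λ̂_MAP = 0.224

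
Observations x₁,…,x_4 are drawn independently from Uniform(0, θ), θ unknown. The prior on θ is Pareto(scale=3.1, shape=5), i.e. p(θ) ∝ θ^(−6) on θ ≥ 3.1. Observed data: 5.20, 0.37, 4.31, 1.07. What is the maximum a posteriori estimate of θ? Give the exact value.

The Uniform(0, θ) likelihood is θ^(−n) for θ ≥ max(xᵢ), zero otherwise. Here max(xᵢ) = 5.20.
Posterior ∝ θ^(−6) · θ^(−4) = θ^(−10) on θ ≥ max(3.1, 5.20) = 5.20.
This density is strictly decreasing in θ, so the posterior mode lies at the lower boundary of the support.

θ̂_MAP = 5.20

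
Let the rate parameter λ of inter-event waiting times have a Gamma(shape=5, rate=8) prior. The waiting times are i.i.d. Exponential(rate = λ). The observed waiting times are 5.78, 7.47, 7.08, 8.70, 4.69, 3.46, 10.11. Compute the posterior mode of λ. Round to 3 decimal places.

The Exponential(rate=λ) likelihood is ∝ λ^n e^(−λΣtᵢ). Here n = 7 and Σtᵢ = 5.78 + 7.47 + 7.08 + 8.70 + 4.69 + 3.46 + 10.11 = 47.29.
Posterior ∝ λ^4e^(−8λ) · λ^7e^(−47.29λ) = λ^11e^(−55.29λ), i.e. Gamma(12, 55.29).
Mode = (a−1)/b = 11/55.29 ≈ 0.199.

λ̂_MAP = 0.199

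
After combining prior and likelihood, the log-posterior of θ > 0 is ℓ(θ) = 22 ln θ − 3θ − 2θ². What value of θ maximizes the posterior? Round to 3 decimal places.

ℓ'(θ) = 22/θ − 3 − 4θ. Setting this to zero and multiplying by θ: 4θ² + 3θ − 22 = 0.
θ = (−3 + √(3² + 4·4·22)) / (2·4) = (−3 + √361) / 8 = (−3 + 19)/8 = 2.
ℓ''(θ) = −22/θ² − 4 < 0, confirming a maximum.

θ̂_MAP = 2.000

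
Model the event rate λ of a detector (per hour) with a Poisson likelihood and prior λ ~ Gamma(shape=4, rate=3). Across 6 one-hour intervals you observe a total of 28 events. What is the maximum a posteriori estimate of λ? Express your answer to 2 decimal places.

Σxᵢ = 28, n = 6.
Posterior ∝ λ^3e^(−3λ) · λ^28e^(−6λ) = λ^31e^(−9λ), i.e. Gamma(shape=32, rate=9).
The mode of a Gamma(a, b) with a ≥ 1 (shape–rate) is (a−1)/b = 31/9 ≈ 3.44.

λ̂_MAP = 3.44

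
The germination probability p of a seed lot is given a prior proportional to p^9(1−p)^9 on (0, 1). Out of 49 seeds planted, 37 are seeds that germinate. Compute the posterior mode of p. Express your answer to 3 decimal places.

p̂_MAP = 0.687

The prior density ∝ p^9(1−p)^9 is the kernel of Beta(10, 10).
Data: 37 successes in 49 trials. The binomial likelihood contributes p^37(1−p)^12, so the posterior is Beta(10+37, 10+12) = Beta(47, 22).
For Beta(a, b) with a, b > 1 the mode is (a−1)/(a+b−2) = 46/67 ≈ 0.687.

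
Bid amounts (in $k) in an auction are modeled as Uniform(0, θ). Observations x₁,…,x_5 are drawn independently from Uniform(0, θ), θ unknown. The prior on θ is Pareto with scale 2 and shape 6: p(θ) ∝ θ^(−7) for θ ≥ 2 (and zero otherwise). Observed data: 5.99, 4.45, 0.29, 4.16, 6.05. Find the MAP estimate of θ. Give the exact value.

θ̂_MAP = 6.05

The Uniform(0, θ) likelihood is θ^(−n) for θ ≥ max(xᵢ), zero otherwise. Here max(xᵢ) = 6.05.
Posterior ∝ θ^(−7) · θ^(−5) = θ^(−12) on θ ≥ max(2, 6.05) = 6.05.
This density is strictly decreasing in θ, so the posterior mode lies at the lower boundary of the support.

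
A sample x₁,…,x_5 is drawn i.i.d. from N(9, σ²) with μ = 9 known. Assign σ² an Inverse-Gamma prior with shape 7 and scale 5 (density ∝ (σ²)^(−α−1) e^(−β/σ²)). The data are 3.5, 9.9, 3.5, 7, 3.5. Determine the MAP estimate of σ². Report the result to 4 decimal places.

σ̂²_MAP = 5.0267

Sum of squared deviations about the known mean: SS = (3.5−9)² + (9.9−9)² + (3.5−9)² + (7−9)² + (3.5−9)² = 95.56.
The Normal likelihood contributes (σ²)^(−n/2) exp(−SS/(2σ²)), so the posterior is Inverse-Gamma(α + n/2, β + SS/2) = Inverse-Gamma(9.5, 52.78).
The mode of Inverse-Gamma(a, b) is b/(a+1) = 52.78/10.5 ≈ 5.0267.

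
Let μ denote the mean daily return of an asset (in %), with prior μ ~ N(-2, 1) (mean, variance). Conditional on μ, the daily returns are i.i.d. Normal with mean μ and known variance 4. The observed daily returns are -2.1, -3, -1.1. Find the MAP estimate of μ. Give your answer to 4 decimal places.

μ̂_MAP = -2.0286

n = 3; x̄ = ((-2.1) + (-3) + (-1.1))/3 = -6.2/3 = -31/15 ≈ -2.0667.
For a Normal prior and Normal likelihood with known variance, the posterior is Normal; its mode equals its mean, the precision-weighted average.
Prior precision 1/σ₀² = 1/1 = 1; data precision n/σ² = 3/4 = 0.75.
μ̂ = (1·(-2) + 0.75·(-31/15)) / (1 + 0.75) = (-3.55)/1.75 = -71/35 ≈ -2.0286.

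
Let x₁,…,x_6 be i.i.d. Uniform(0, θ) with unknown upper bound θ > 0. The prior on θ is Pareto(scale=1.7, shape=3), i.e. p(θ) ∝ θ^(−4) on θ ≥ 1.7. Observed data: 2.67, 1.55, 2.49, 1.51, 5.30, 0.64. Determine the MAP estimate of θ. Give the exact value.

The Uniform(0, θ) likelihood is θ^(−n) for θ ≥ max(xᵢ), zero otherwise. Here max(xᵢ) = 5.30.
Posterior ∝ θ^(−4) · θ^(−6) = θ^(−10) on θ ≥ max(1.7, 5.30) = 5.30.
This density is strictly decreasing in θ, so the posterior mode lies at the lower boundary of the support.

θ̂_MAP = 5.30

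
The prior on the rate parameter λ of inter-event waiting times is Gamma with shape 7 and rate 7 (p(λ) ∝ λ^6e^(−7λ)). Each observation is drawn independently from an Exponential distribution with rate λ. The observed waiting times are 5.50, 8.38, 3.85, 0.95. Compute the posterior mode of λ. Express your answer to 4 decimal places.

λ̂_MAP = 0.3894

The Exponential(rate=λ) likelihood is ∝ λ^n e^(−λΣtᵢ). Here n = 4 and Σtᵢ = 5.50 + 8.38 + 3.85 + 0.95 = 18.68.
Posterior ∝ λ^6e^(−7λ) · λ^4e^(−18.68λ) = λ^10e^(−25.68λ), i.e. Gamma(11, 25.68).
Mode = (a−1)/b = 10/25.68 ≈ 0.3894.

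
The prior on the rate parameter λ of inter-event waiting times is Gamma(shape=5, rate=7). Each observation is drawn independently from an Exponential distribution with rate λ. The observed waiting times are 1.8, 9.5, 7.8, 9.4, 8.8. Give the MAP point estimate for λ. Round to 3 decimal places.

The Exponential(rate=λ) likelihood is ∝ λ^n e^(−λΣtᵢ). Here n = 5 and Σtᵢ = 1.8 + 9.5 + 7.8 + 9.4 + 8.8 = 37.3.
Posterior ∝ λ^4e^(−7λ) · λ^5e^(−37.3λ) = λ^9e^(−44.3λ), i.e. Gamma(10, 44.3).
Mode = (a−1)/b = 9/44.3 ≈ 0.203.

λ̂_MAP = 0.203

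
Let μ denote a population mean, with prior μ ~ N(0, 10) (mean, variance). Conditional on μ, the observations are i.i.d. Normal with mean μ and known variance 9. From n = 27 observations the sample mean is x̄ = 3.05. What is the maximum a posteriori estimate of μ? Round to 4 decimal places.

μ̂_MAP = 2.9516

n = 27, x̄ = 3.05.
For a Normal prior and Normal likelihood with known variance, the posterior is Normal; its mode equals its mean, the precision-weighted average.
Prior precision 1/σ₀² = 1/10 = 0.1; data precision n/σ² = 27/9 = 3.
μ̂ = (0.1·0 + 3·3.05) / (0.1 + 3) = 9.15/3.1 = 183/62 ≈ 2.9516.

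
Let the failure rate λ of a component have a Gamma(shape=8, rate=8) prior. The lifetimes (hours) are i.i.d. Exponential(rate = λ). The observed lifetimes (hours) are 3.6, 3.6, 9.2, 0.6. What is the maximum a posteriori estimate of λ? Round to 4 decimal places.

λ̂_MAP = 0.4400

The Exponential(rate=λ) likelihood is ∝ λ^n e^(−λΣtᵢ). Here n = 4 and Σtᵢ = 3.6 + 3.6 + 9.2 + 0.6 = 17.
Posterior ∝ λ^7e^(−8λ) · λ^4e^(−17λ) = λ^11e^(−25λ), i.e. Gamma(12, 25).
Mode = (a−1)/b = 11/25 ≈ 0.4400.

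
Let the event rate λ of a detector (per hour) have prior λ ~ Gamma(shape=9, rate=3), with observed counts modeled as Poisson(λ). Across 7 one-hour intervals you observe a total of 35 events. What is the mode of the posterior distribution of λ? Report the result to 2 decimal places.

Σxᵢ = 35, n = 7.
Posterior ∝ λ^8e^(−3λ) · λ^35e^(−7λ) = λ^43e^(−10λ), i.e. Gamma(shape=44, rate=10).
The mode of a Gamma(a, b) with a ≥ 1 (shape–rate) is (a−1)/b = 43/10 ≈ 4.30.

λ̂_MAP = 4.30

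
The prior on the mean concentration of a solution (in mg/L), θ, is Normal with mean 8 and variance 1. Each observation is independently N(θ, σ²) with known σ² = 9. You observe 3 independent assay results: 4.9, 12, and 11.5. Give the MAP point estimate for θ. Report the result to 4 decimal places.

θ̂_MAP = 8.3667

n = 3; x̄ = (4.9 + 12 + 11.5)/3 = 28.4/3 = 142/15 ≈ 9.4667.
For a Normal prior and Normal likelihood with known variance, the posterior is Normal; its mode equals its mean, the precision-weighted average.
Prior precision 1/σ₀² = 1/1 = 1; data precision n/σ² = 3/9 = 1/3.
θ̂ = (1·8 + (1/3)·(142/15)) / (1 + 1/3) = (502/45)/(4/3) = 251/30 ≈ 8.3667.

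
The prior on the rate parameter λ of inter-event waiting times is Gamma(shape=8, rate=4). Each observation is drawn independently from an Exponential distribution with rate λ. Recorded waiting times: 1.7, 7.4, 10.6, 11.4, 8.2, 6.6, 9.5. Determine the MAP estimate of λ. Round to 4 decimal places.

λ̂_MAP = 0.2357

The Exponential(rate=λ) likelihood is ∝ λ^n e^(−λΣtᵢ). Here n = 7 and Σtᵢ = 1.7 + 7.4 + 10.6 + 11.4 + 8.2 + 6.6 + 9.5 = 55.4.
Posterior ∝ λ^7e^(−4λ) · λ^7e^(−55.4λ) = λ^14e^(−59.4λ), i.e. Gamma(15, 59.4).
Mode = (a−1)/b = 14/59.4 ≈ 0.2357.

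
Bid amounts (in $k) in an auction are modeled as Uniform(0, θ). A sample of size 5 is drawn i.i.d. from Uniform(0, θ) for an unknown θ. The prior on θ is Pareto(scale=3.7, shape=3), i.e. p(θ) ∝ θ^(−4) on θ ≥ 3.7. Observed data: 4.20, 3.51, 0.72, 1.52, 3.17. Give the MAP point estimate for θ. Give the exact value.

θ̂_MAP = 4.20

The Uniform(0, θ) likelihood is θ^(−n) for θ ≥ max(xᵢ), zero otherwise. Here max(xᵢ) = 4.20.
Posterior ∝ θ^(−4) · θ^(−5) = θ^(−9) on θ ≥ max(3.7, 4.20) = 4.20.
This density is strictly decreasing in θ, so the posterior mode lies at the lower boundary of the support.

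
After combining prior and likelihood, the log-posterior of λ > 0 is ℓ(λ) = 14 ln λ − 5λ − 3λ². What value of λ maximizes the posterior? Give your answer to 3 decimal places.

λ̂_MAP = 1.167

ℓ'(λ) = 14/λ − 5 − 6λ. Setting this to zero and multiplying by λ: 6λ² + 5λ − 14 = 0.
λ = (−5 + √(5² + 4·6·14)) / (2·6) = (−5 + √361) / 12 = (−5 + 19)/12 = 7/6.
ℓ''(λ) = −14/λ² − 6 < 0, confirming a maximum.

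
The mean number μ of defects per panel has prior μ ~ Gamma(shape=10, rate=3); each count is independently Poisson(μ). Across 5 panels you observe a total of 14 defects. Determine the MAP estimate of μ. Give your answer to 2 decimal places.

μ̂_MAP = 2.88

Σxᵢ = 14, n = 5.
Posterior ∝ μ^9e^(−3μ) · μ^14e^(−5μ) = μ^23e^(−8μ), i.e. Gamma(shape=24, rate=8).
The mode of a Gamma(a, b) with a ≥ 1 (shape–rate) is (a−1)/b = 23/8 ≈ 2.88.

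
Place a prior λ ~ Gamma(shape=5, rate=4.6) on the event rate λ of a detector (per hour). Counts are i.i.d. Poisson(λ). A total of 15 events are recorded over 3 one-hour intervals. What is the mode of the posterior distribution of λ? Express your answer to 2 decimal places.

λ̂_MAP = 2.50

Σxᵢ = 15, n = 3.
Posterior ∝ λ^4e^(−4.6λ) · λ^15e^(−3λ) = λ^19e^(−7.6λ), i.e. Gamma(shape=20, rate=7.6).
The mode of a Gamma(a, b) with a ≥ 1 (shape–rate) is (a−1)/b = 19/7.6 ≈ 2.50.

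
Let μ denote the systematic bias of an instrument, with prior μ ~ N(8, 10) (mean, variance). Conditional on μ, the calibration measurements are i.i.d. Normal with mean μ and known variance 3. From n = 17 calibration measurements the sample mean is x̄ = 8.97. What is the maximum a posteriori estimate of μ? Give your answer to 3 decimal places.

μ̂_MAP = 8.953

n = 17, x̄ = 8.97.
For a Normal prior and Normal likelihood with known variance, the posterior is Normal; its mode equals its mean, the precision-weighted average.
Prior precision 1/σ₀² = 1/10 = 0.1; data precision n/σ² = 17/3.
μ̂ = (0.1·8 + (17/3)·8.97) / (0.1 + 17/3) = 51.63/(173/30) = 15489/1730 ≈ 8.953.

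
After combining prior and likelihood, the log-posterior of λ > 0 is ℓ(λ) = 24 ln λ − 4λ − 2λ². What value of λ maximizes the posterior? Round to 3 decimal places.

ℓ'(λ) = 24/λ − 4 − 4λ. Setting this to zero and multiplying by λ: 4λ² + 4λ − 24 = 0.
λ = (−4 + √(4² + 4·4·24)) / (2·4) = (−4 + √400) / 8 = (−4 + 20)/8 = 2.
ℓ''(λ) = −24/λ² − 4 < 0, confirming a maximum.

λ̂_MAP = 2.000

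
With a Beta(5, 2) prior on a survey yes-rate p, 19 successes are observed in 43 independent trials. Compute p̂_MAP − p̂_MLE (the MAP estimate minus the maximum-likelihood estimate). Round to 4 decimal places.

Posterior is Beta(24, 26); MAP = (24−1)/(50−2) = 23/48 ≈ 0.47917.
MLE ignores the prior: p̂_MLE = k/n = 19/43 ≈ 0.44186.
Difference = 23/48 − 19/43 = 77/2064 ≈ 0.0373.

MAP − MLE = 0.0373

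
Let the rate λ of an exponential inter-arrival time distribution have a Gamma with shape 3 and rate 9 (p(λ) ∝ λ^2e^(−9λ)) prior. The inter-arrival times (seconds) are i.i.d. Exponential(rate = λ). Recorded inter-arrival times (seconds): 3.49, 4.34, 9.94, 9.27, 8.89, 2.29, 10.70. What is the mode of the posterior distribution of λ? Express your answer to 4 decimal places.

λ̂_MAP = 0.1554

The Exponential(rate=λ) likelihood is ∝ λ^n e^(−λΣtᵢ). Here n = 7 and Σtᵢ = 3.49 + 4.34 + 9.94 + 9.27 + 8.89 + 2.29 + 10.70 = 48.92.
Posterior ∝ λ^2e^(−9λ) · λ^7e^(−48.92λ) = λ^9e^(−57.92λ), i.e. Gamma(10, 57.92).
Mode = (a−1)/b = 9/57.92 ≈ 0.1554.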